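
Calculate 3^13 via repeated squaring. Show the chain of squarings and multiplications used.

Computing 3^13 by squaring (build up from 3^1; each line after the first costs one multiplication):

3^1 = 3
3^2 = (3^1)^2 = 3^2 = 9
3^3 = 3 * 3^2 = 3 * 9 = 27
3^6 = (3^3)^2 = 27^2 = 729
3^12 = (3^6)^2 = 729^2 = 531441
3^13 = 3 * 3^12 = 3 * 531441 = 1594323

Result: 1594323
Multiplications needed: 5 (5 lines after 3^1)

3^13 = 1594323. Using exponentiation by squaring, this requires 5 multiplications. The key idea: if the exponent is even, square the half-power; if odd, multiply by the base once.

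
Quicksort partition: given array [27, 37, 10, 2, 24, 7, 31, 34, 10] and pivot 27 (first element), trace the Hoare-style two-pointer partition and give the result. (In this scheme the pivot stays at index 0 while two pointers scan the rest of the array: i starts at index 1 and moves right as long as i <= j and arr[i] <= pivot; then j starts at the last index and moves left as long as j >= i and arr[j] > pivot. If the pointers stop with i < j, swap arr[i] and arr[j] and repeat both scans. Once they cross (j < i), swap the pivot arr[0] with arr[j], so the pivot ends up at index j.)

Hoare-style two-pointer partition with pivot = 27:

Initial array: [27, 37, 10, 2, 24, 7, 31, 34, 10]

Pointers start at i = 1, j = 8.
i stops at index 1 (arr[1]=37 > 27), j stops at index 8 (arr[8]=10 <= 27): swap arr[1] and arr[8], array becomes [27, 10, 10, 2, 24, 7, 31, 34, 37]
i ends at 6, j ends at 5: the pointers have crossed (j < i), so scanning stops.

Swap pivot arr[0] with arr[5] to place pivot at position 5: [7, 10, 10, 2, 24, 27, 31, 34, 37]
Pivot position: 5

After partitioning with pivot 27, the array becomes [7, 10, 10, 2, 24, 27, 31, 34, 37]. The pivot is placed at index 5. All elements to the left of the pivot are <= 27, and all elements to the right are > 27.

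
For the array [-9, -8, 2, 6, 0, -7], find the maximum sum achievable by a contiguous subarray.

Using Kadane's algorithm on [-9, -8, 2, 6, 0, -7]:

Scanning through the array:
Position 1 (value -8): max_ending_here = -8, max_so_far = -8
Position 2 (value 2): max_ending_here = 2, max_so_far = 2
Position 3 (value 6): max_ending_here = 8, max_so_far = 8
Position 4 (value 0): max_ending_here = 8, max_so_far = 8
Position 5 (value -7): max_ending_here = 1, max_so_far = 8

Maximum subarray: [2, 6]
Maximum sum: 8

The maximum subarray is [2, 6] with sum 8. This subarray runs from index 2 to index 3.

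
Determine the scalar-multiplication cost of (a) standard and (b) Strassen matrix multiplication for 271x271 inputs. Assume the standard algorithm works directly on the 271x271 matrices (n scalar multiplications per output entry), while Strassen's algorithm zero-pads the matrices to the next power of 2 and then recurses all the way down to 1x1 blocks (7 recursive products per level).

Matrix multiplication for 271x271 matrices:

Strassen's algorithm requires power-of-2 dimensions. Pad 271x271 to 512x512 (next power of 2).

Standard algorithm: 271^3 = 19902511 multiplications
Strassen's algorithm: 7^(log2(512)) = 7^9 = 40353607 multiplications
Difference: 19902511 - 40353607 = -20451096 (Strassen uses MORE here due to padding overhead — for small or just-over-power-of-2 n, padding can outweigh the per-level savings)

Standard: 19902511 multiplications (271^3). Strassen: 40353607 multiplications (7^9, after padding to 512x512). Strassen reduces 8 recursive multiplications to 7 at each level.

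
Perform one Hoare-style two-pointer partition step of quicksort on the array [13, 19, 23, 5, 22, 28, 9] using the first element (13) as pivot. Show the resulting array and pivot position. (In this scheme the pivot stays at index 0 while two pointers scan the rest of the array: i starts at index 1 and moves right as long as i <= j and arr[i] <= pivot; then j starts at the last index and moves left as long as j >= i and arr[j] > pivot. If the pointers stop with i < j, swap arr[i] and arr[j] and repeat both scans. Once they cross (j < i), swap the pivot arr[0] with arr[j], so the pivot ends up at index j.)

Hoare-style two-pointer partition with pivot = 13:

Initial array: [13, 19, 23, 5, 22, 28, 9]

Pointers start at i = 1, j = 6.
i stops at index 1 (arr[1]=19 > 13), j stops at index 6 (arr[6]=9 <= 13): swap arr[1] and arr[6], array becomes [13, 9, 23, 5, 22, 28, 19]
i stops at index 2 (arr[2]=23 > 13), j stops at index 3 (arr[3]=5 <= 13): swap arr[2] and arr[3], array becomes [13, 9, 5, 23, 22, 28, 19]
i ends at 3, j ends at 2: the pointers have crossed (j < i), so scanning stops.

Swap pivot arr[0] with arr[2] to place pivot at position 2: [5, 9, 13, 23, 22, 28, 19]
Pivot position: 2

After partitioning with pivot 13, the array becomes [5, 9, 13, 23, 22, 28, 19]. The pivot is placed at index 2. All elements to the left of the pivot are <= 13, and all elements to the right are > 13.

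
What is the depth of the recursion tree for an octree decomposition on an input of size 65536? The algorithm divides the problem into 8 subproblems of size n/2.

For divide and conquer with division factor 2:

Problem sizes at each level:
Level 0: 65536
Level 1: 32768
Level 2: 16384
Level 3: 8192
Level 4: 4096
Level 5: 2048
Level 6: 1024
Level 7: 512
Level 8: 256
Level 9: 128
Level 10: 64
Level 11: 32
Level 12: 16
Level 13: 8
Level 14: 4
Level 15: 2
Level 16: 1

The root is level 0 and the size-1 base case is level 16 (the tree spans levels 0 through 16, i.e. 17 levels counting the root), so the depth is the number of divisions: log_2(65536) = 16

The recursion tree depth is log_2(65536) = 16. At each level, the problem size is divided by 2, so it takes 16 divisions to reduce to a base case of size 1. The algorithm makes 8 recursive calls at each level.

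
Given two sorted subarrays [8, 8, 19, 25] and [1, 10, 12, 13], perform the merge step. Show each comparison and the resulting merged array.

Merging process:

Compare 8 vs 1: take 1 from right. Merged: [1]
Compare 8 vs 10: take 8 from left. Merged: [1, 8]
Compare 8 vs 10: take 8 from left. Merged: [1, 8, 8]
Compare 19 vs 10: take 10 from right. Merged: [1, 8, 8, 10]
Compare 19 vs 12: take 12 from right. Merged: [1, 8, 8, 10, 12]
Compare 19 vs 13: take 13 from right. Merged: [1, 8, 8, 10, 12, 13]
Append remaining from left: [19, 25]. Merged: [1, 8, 8, 10, 12, 13, 19, 25]

Final merged array: [1, 8, 8, 10, 12, 13, 19, 25]
Total comparisons: 6

The merged array is [1, 8, 8, 10, 12, 13, 19, 25], requiring 6 comparisons. The merge step runs in O(n) time where n is the total number of elements.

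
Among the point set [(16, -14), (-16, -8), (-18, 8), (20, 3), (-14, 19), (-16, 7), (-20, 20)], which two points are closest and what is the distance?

Computing all pairwise distances among 7 points:

d((16, -14), (-16, -8)) = 32.5576
d((16, -14), (-18, 8)) = 40.4969
d((16, -14), (20, 3)) = 17.4642
d((16, -14), (-14, 19)) = 44.5982
d((16, -14), (-16, 7)) = 38.2753
d((16, -14), (-20, 20)) = 49.5177
d((-16, -8), (-18, 8)) = 16.1245
d((-16, -8), (20, 3)) = 37.6431
d((-16, -8), (-14, 19)) = 27.074
d((-16, -8), (-16, 7)) = 15.0
d((-16, -8), (-20, 20)) = 28.2843
d((-18, 8), (20, 3)) = 38.3275
d((-18, 8), (-14, 19)) = 11.7047
d((-18, 8), (-16, 7)) = 2.2361 <-- minimum
d((-18, 8), (-20, 20)) = 12.1655
d((20, 3), (-14, 19)) = 37.5766
d((20, 3), (-16, 7)) = 36.2215
d((20, 3), (-20, 20)) = 43.4626
d((-14, 19), (-16, 7)) = 12.1655
d((-14, 19), (-20, 20)) = 6.0828
d((-16, 7), (-20, 20)) = 13.6015

Closest pair: (-18, 8) and (-16, 7) with distance 2.2361

The closest pair is (-18, 8) and (-16, 7) with Euclidean distance 2.2361. For 7 points, brute-force pairwise comparison is shown above. For large n, the divide-and-conquer algorithm (sort by x, recurse on halves, check the dividing strip) achieves O(n log n).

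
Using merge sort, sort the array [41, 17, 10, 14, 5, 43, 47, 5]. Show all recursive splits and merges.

Merge sort trace:

Split: [41, 17, 10, 14, 5, 43, 47, 5] -> [41, 17, 10, 14] and [5, 43, 47, 5]
  Split: [41, 17, 10, 14] -> [41, 17] and [10, 14]
    Split: [41, 17] -> [41] and [17]
    Merge: [41] + [17] -> [17, 41]
    Split: [10, 14] -> [10] and [14]
    Merge: [10] + [14] -> [10, 14]
  Merge: [17, 41] + [10, 14] -> [10, 14, 17, 41]
  Split: [5, 43, 47, 5] -> [5, 43] and [47, 5]
    Split: [5, 43] -> [5] and [43]
    Merge: [5] + [43] -> [5, 43]
    Split: [47, 5] -> [47] and [5]
    Merge: [47] + [5] -> [5, 47]
  Merge: [5, 43] + [5, 47] -> [5, 5, 43, 47]
Merge: [10, 14, 17, 41] + [5, 5, 43, 47] -> [5, 5, 10, 14, 17, 41, 43, 47]

Final sorted array: [5, 5, 10, 14, 17, 41, 43, 47]

The merge sort proceeds by recursively splitting the array and merging sorted halves.
After all merges, the sorted array is [5, 5, 10, 14, 17, 41, 43, 47].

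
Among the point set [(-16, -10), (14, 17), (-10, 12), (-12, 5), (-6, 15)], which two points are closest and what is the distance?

Computing all pairwise distances among 5 points:

d((-16, -10), (14, 17)) = 40.3609
d((-16, -10), (-10, 12)) = 22.8035
d((-16, -10), (-12, 5)) = 15.5242
d((-16, -10), (-6, 15)) = 26.9258
d((14, 17), (-10, 12)) = 24.5153
d((14, 17), (-12, 5)) = 28.6356
d((14, 17), (-6, 15)) = 20.0998
d((-10, 12), (-12, 5)) = 7.2801
d((-10, 12), (-6, 15)) = 5.0 <-- minimum
d((-12, 5), (-6, 15)) = 11.6619

Closest pair: (-10, 12) and (-6, 15) with distance 5.0

The closest pair is (-10, 12) and (-6, 15) with Euclidean distance 5.0. For 5 points, brute-force pairwise comparison is shown above. For large n, the divide-and-conquer algorithm (sort by x, recurse on halves, check the dividing strip) achieves O(n log n).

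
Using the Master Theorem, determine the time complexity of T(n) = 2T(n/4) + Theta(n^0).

Master Theorem for T(n) = 2T(n/4) + O(n^0):

a = 2, b = 4, c = 0
log_b(a) = log_4(2) = 0.5000

Case 1: c = 0 < log_4(2) = 0.5000
T(n) = O(n^(log_4 2)) = O(sqrt(n))

For T(n) = 2T(n/4) + O(n^0): log_4(2) = 0.5000. This is Case 1 of the Master Theorem (c < log_b(a), work dominated by leaves), giving O(sqrt(n)).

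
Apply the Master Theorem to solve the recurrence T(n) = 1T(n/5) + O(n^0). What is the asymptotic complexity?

Master Theorem for T(n) = 1T(n/5) + O(n^0):

a = 1, b = 5, c = 0
log_b(a) = log_5(1) = 0.0000

Case 2: c = 0 = log_5(1) = 0.0000
T(n) = O(n^0 log n) = O(log n)

For T(n) = 1T(n/5) + O(n^0): log_5(1) = 0.0000. This is Case 2 of the Master Theorem (c = log_b(a), equal work at all levels), giving O(log n).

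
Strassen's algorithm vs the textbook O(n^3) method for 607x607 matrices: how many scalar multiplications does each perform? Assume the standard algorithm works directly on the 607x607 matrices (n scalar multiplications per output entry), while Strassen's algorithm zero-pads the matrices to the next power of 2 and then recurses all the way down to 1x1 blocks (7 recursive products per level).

Matrix multiplication for 607x607 matrices:

Strassen's algorithm requires power-of-2 dimensions. Pad 607x607 to 1024x1024 (next power of 2).

Standard algorithm: 607^3 = 223648543 multiplications
Strassen's algorithm: 7^(log2(1024)) = 7^10 = 282475249 multiplications
Difference: 223648543 - 282475249 = -58826706 (Strassen uses MORE here due to padding overhead — for small or just-over-power-of-2 n, padding can outweigh the per-level savings)

Standard: 223648543 multiplications (607^3). Strassen: 282475249 multiplications (7^10, after padding to 1024x1024). Strassen reduces 8 recursive multiplications to 7 at each level.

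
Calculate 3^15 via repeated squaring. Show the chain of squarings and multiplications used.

Computing 3^15 by squaring (build up from 3^1; each line after the first costs one multiplication):

3^1 = 3
3^2 = (3^1)^2 = 3^2 = 9
3^3 = 3 * 3^2 = 3 * 9 = 27
3^6 = (3^3)^2 = 27^2 = 729
3^7 = 3 * 3^6 = 3 * 729 = 2187
3^14 = (3^7)^2 = 2187^2 = 4782969
3^15 = 3 * 3^14 = 3 * 4782969 = 14348907

Result: 14348907
Multiplications needed: 6 (6 lines after 3^1)

3^15 = 14348907. Using exponentiation by squaring, this requires 6 multiplications. The key idea: if the exponent is even, square the half-power; if odd, multiply by the base once.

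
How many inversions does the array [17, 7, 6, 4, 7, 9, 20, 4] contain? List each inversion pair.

Finding inversions in [17, 7, 6, 4, 7, 9, 20, 4]:

(0, 1): arr[0]=17 > arr[1]=7
(0, 2): arr[0]=17 > arr[2]=6
(0, 3): arr[0]=17 > arr[3]=4
(0, 4): arr[0]=17 > arr[4]=7
(0, 5): arr[0]=17 > arr[5]=9
(0, 7): arr[0]=17 > arr[7]=4
(1, 2): arr[1]=7 > arr[2]=6
(1, 3): arr[1]=7 > arr[3]=4
(1, 7): arr[1]=7 > arr[7]=4
(2, 3): arr[2]=6 > arr[3]=4
(2, 7): arr[2]=6 > arr[7]=4
(4, 7): arr[4]=7 > arr[7]=4
(5, 7): arr[5]=9 > arr[7]=4
(6, 7): arr[6]=20 > arr[7]=4

Total inversions: 14

The array has 14 inversion(s): (0,1), (0,2), (0,3), (0,4), (0,5), (0,7), (1,2), (1,3), (1,7), (2,3), (2,7), (4,7), (5,7), (6,7). Each pair (i,j) satisfies i < j and arr[i] > arr[j].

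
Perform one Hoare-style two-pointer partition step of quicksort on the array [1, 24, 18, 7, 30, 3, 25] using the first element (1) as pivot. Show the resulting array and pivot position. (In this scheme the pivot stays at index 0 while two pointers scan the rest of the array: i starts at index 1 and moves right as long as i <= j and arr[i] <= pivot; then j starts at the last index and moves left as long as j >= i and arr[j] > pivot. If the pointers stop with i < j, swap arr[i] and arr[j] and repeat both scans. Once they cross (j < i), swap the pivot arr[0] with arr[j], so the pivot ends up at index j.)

Hoare-style two-pointer partition with pivot = 1:

Initial array: [1, 24, 18, 7, 30, 3, 25]

Pointers start at i = 1, j = 6.
i ends at 1, j ends at 0: the pointers have crossed (j < i), so scanning stops.

j = 0, so swapping arr[0] with arr[j] leaves the pivot at position 0: [1, 24, 18, 7, 30, 3, 25]
Pivot position: 0

After partitioning with pivot 1, the array becomes [1, 24, 18, 7, 30, 3, 25]. The pivot is placed at index 0. All elements to the left of the pivot are <= 1, and all elements to the right are > 1.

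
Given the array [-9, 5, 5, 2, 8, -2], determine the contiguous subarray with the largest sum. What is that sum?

Using Kadane's algorithm on [-9, 5, 5, 2, 8, -2]:

Scanning through the array:
Position 1 (value 5): max_ending_here = 5, max_so_far = 5
Position 2 (value 5): max_ending_here = 10, max_so_far = 10
Position 3 (value 2): max_ending_here = 12, max_so_far = 12
Position 4 (value 8): max_ending_here = 20, max_so_far = 20
Position 5 (value -2): max_ending_here = 18, max_so_far = 20

Maximum subarray: [5, 5, 2, 8]
Maximum sum: 20

The maximum subarray is [5, 5, 2, 8] with sum 20. This subarray runs from index 1 to index 4.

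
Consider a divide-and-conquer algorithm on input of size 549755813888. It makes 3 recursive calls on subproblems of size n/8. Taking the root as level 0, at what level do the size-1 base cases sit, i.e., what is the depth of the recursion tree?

For divide and conquer with division factor 8:

Problem sizes at each level:
Level 0: 549755813888
Level 1: 68719476736
Level 2: 8589934592
Level 3: 1073741824
Level 4: 134217728
Level 5: 16777216
Level 6: 2097152
Level 7: 262144
Level 8: 32768
Level 9: 4096
Level 10: 512
Level 11: 64
Level 12: 8
Level 13: 1

The root is level 0 and the size-1 base case is level 13 (the tree spans levels 0 through 13, i.e. 14 levels counting the root), so the depth is the number of divisions: log_8(549755813888) = 13

The recursion tree depth is log_8(549755813888) = 13. At each level, the problem size is divided by 8, so it takes 13 divisions to reduce to a base case of size 1. The algorithm makes 3 recursive calls at each level.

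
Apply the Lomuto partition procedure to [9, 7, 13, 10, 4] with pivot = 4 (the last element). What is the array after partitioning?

Lomuto partition with pivot = 4:

Initial array: [9, 7, 13, 10, 4]

arr[0]=9 > 4: no swap
arr[1]=7 > 4: no swap
arr[2]=13 > 4: no swap
arr[3]=10 > 4: no swap

Place pivot at position 0: [4, 7, 13, 10, 9]
Pivot position: 0

After partitioning with pivot 4, the array becomes [4, 7, 13, 10, 9]. The pivot is placed at index 0. All elements to the left of the pivot are <= 4, and all elements to the right are > 4.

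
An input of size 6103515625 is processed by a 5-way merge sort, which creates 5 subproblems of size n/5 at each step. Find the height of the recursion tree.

For divide and conquer with division factor 5:

Problem sizes at each level:
Level 0: 6103515625
Level 1: 1220703125
Level 2: 244140625
Level 3: 48828125
Level 4: 9765625
Level 5: 1953125
Level 6: 390625
Level 7: 78125
Level 8: 15625
Level 9: 3125
Level 10: 625
Level 11: 125
Level 12: 25
Level 13: 5
Level 14: 1

The root is level 0 and the size-1 base case is level 14 (the tree spans levels 0 through 14, i.e. 15 levels counting the root), so the depth is the number of divisions: log_5(6103515625) = 14

The recursion tree depth is log_5(6103515625) = 14. At each level, the problem size is divided by 5, so it takes 14 divisions to reduce to a base case of size 1. The algorithm makes 5 recursive calls at each level.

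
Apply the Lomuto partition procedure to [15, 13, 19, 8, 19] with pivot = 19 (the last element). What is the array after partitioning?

Lomuto partition with pivot = 19:

Initial array: [15, 13, 19, 8, 19]

arr[0]=15 <= 19: swap with position 0, array becomes [15, 13, 19, 8, 19]
arr[1]=13 <= 19: swap with position 1, array becomes [15, 13, 19, 8, 19]
arr[2]=19 <= 19: swap with position 2, array becomes [15, 13, 19, 8, 19]
arr[3]=8 <= 19: swap with position 3, array becomes [15, 13, 19, 8, 19]

Place pivot at position 4: [15, 13, 19, 8, 19]
Pivot position: 4

After partitioning with pivot 19, the array becomes [15, 13, 19, 8, 19]. The pivot is placed at index 4. All elements to the left of the pivot are <= 19, and all elements to the right are > 19.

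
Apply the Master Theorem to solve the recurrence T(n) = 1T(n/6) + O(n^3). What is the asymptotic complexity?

Master Theorem for T(n) = 1T(n/6) + O(n^3):

a = 1, b = 6, c = 3
log_b(a) = log_6(1) = 0.0000

Case 3: c = 3 > log_6(1) = 0.0000
T(n) = O(n^3) = O(n^3)

For T(n) = 1T(n/6) + O(n^3): log_6(1) = 0.0000. This is Case 3 of the Master Theorem (c > log_b(a), work dominated by root), giving O(n^3).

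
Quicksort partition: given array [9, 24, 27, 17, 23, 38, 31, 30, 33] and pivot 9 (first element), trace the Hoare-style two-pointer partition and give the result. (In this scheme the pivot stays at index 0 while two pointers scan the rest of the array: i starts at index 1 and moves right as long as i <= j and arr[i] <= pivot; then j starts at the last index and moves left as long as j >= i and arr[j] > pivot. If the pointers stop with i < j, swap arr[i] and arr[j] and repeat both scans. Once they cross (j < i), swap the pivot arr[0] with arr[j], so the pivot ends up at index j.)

Hoare-style two-pointer partition with pivot = 9:

Initial array: [9, 24, 27, 17, 23, 38, 31, 30, 33]

Pointers start at i = 1, j = 8.
i ends at 1, j ends at 0: the pointers have crossed (j < i), so scanning stops.

j = 0, so swapping arr[0] with arr[j] leaves the pivot at position 0: [9, 24, 27, 17, 23, 38, 31, 30, 33]
Pivot position: 0

After partitioning with pivot 9, the array becomes [9, 24, 27, 17, 23, 38, 31, 30, 33]. The pivot is placed at index 0. All elements to the left of the pivot are <= 9, and all elements to the right are > 9.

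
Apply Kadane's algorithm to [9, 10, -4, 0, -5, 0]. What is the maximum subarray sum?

Using Kadane's algorithm on [9, 10, -4, 0, -5, 0]:

Scanning through the array:
Position 1 (value 10): max_ending_here = 19, max_so_far = 19
Position 2 (value -4): max_ending_here = 15, max_so_far = 19
Position 3 (value 0): max_ending_here = 15, max_so_far = 19
Position 4 (value -5): max_ending_here = 10, max_so_far = 19
Position 5 (value 0): max_ending_here = 10, max_so_far = 19

Maximum subarray: [9, 10]
Maximum sum: 19

The maximum subarray is [9, 10] with sum 19. This subarray runs from index 0 to index 1.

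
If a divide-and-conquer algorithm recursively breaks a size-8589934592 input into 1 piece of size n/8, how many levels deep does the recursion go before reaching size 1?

For divide and conquer with division factor 8:

Problem sizes at each level:
Level 0: 8589934592
Level 1: 1073741824
Level 2: 134217728
Level 3: 16777216
Level 4: 2097152
Level 5: 262144
Level 6: 32768
Level 7: 4096
Level 8: 512
Level 9: 64
Level 10: 8
Level 11: 1

The root is level 0 and the size-1 base case is level 11 (the tree spans levels 0 through 11, i.e. 12 levels counting the root), so the depth is the number of divisions: log_8(8589934592) = 11

The recursion tree depth is log_8(8589934592) = 11. At each level, the problem size is divided by 8, so it takes 11 divisions to reduce to a base case of size 1. The algorithm makes 1 recursive call at each level.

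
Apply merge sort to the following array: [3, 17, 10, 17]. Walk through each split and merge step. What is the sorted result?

Merge sort trace:

Split: [3, 17, 10, 17] -> [3, 17] and [10, 17]
  Split: [3, 17] -> [3] and [17]
  Merge: [3] + [17] -> [3, 17]
  Split: [10, 17] -> [10] and [17]
  Merge: [10] + [17] -> [10, 17]
Merge: [3, 17] + [10, 17] -> [3, 10, 17, 17]

Final sorted array: [3, 10, 17, 17]

The merge sort proceeds by recursively splitting the array and merging sorted halves.
After all merges, the sorted array is [3, 10, 17, 17].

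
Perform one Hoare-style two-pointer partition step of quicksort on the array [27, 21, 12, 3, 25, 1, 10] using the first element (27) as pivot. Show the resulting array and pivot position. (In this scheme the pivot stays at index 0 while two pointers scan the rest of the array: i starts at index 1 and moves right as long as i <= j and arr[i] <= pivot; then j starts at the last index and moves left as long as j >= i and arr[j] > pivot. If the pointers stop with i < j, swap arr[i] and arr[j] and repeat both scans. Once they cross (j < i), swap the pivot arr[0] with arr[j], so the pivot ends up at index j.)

Hoare-style two-pointer partition with pivot = 27:

Initial array: [27, 21, 12, 3, 25, 1, 10]

Pointers start at i = 1, j = 6.
i ends at 7, j ends at 6: the pointers have crossed (j < i), so scanning stops.

Swap pivot arr[0] with arr[6] to place pivot at position 6: [10, 21, 12, 3, 25, 1, 27]
Pivot position: 6

After partitioning with pivot 27, the array becomes [10, 21, 12, 3, 25, 1, 27]. The pivot is placed at index 6. All elements to the left of the pivot are <= 27, and all elements to the right are > 27.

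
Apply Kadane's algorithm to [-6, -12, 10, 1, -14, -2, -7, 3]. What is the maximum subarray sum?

Using Kadane's algorithm on [-6, -12, 10, 1, -14, -2, -7, 3]:

Scanning through the array:
Position 1 (value -12): max_ending_here = -12, max_so_far = -6
Position 2 (value 10): max_ending_here = 10, max_so_far = 10
Position 3 (value 1): max_ending_here = 11, max_so_far = 11
Position 4 (value -14): max_ending_here = -3, max_so_far = 11
Position 5 (value -2): max_ending_here = -2, max_so_far = 11
Position 6 (value -7): max_ending_here = -7, max_so_far = 11
Position 7 (value 3): max_ending_here = 3, max_so_far = 11

Maximum subarray: [10, 1]
Maximum sum: 11

The maximum subarray is [10, 1] with sum 11. This subarray runs from index 2 to index 3.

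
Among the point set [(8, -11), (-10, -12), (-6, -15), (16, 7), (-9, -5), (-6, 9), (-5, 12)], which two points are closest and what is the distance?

Computing all pairwise distances among 7 points:

d((8, -11), (-10, -12)) = 18.0278
d((8, -11), (-6, -15)) = 14.5602
d((8, -11), (16, 7)) = 19.6977
d((8, -11), (-9, -5)) = 18.0278
d((8, -11), (-6, 9)) = 24.4131
d((8, -11), (-5, 12)) = 26.4197
d((-10, -12), (-6, -15)) = 5.0
d((-10, -12), (16, 7)) = 32.2025
d((-10, -12), (-9, -5)) = 7.0711
d((-10, -12), (-6, 9)) = 21.3776
d((-10, -12), (-5, 12)) = 24.5153
d((-6, -15), (16, 7)) = 31.1127
d((-6, -15), (-9, -5)) = 10.4403
d((-6, -15), (-6, 9)) = 24.0
d((-6, -15), (-5, 12)) = 27.0185
d((16, 7), (-9, -5)) = 27.7308
d((16, 7), (-6, 9)) = 22.0907
d((16, 7), (-5, 12)) = 21.587
d((-9, -5), (-6, 9)) = 14.3178
d((-9, -5), (-5, 12)) = 17.4642
d((-6, 9), (-5, 12)) = 3.1623 <-- minimum

Closest pair: (-6, 9) and (-5, 12) with distance 3.1623

The closest pair is (-6, 9) and (-5, 12) with Euclidean distance 3.1623. For 7 points, brute-force pairwise comparison is shown above. For large n, the divide-and-conquer algorithm (sort by x, recurse on halves, check the dividing strip) achieves O(n log n).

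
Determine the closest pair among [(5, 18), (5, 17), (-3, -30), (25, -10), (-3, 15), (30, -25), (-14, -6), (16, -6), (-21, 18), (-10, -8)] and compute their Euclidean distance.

Computing all pairwise distances among 10 points:

d((5, 18), (5, 17)) = 1.0 <-- minimum
d((5, 18), (-3, -30)) = 48.6621
d((5, 18), (25, -10)) = 34.4093
d((5, 18), (-3, 15)) = 8.544
d((5, 18), (30, -25)) = 49.7393
d((5, 18), (-14, -6)) = 30.6105
d((5, 18), (16, -6)) = 26.4008
d((5, 18), (-21, 18)) = 26.0
d((5, 18), (-10, -8)) = 30.0167
d((5, 17), (-3, -30)) = 47.676
d((5, 17), (25, -10)) = 33.6006
d((5, 17), (-3, 15)) = 8.2462
d((5, 17), (30, -25)) = 48.8774
d((5, 17), (-14, -6)) = 29.8329
d((5, 17), (16, -6)) = 25.4951
d((5, 17), (-21, 18)) = 26.0192
d((5, 17), (-10, -8)) = 29.1548
d((-3, -30), (25, -10)) = 34.4093
d((-3, -30), (-3, 15)) = 45.0
d((-3, -30), (30, -25)) = 33.3766
d((-3, -30), (-14, -6)) = 26.4008
d((-3, -30), (16, -6)) = 30.6105
d((-3, -30), (-21, 18)) = 51.264
d((-3, -30), (-10, -8)) = 23.0868
d((25, -10), (-3, 15)) = 37.5366
d((25, -10), (30, -25)) = 15.8114
d((25, -10), (-14, -6)) = 39.2046
d((25, -10), (16, -6)) = 9.8489
d((25, -10), (-21, 18)) = 53.8516
d((25, -10), (-10, -8)) = 35.0571
d((-3, 15), (30, -25)) = 51.8556
d((-3, 15), (-14, -6)) = 23.7065
d((-3, 15), (16, -6)) = 28.3196
d((-3, 15), (-21, 18)) = 18.2483
d((-3, 15), (-10, -8)) = 24.0416
d((30, -25), (-14, -6)) = 47.927
d((30, -25), (16, -6)) = 23.6008
d((30, -25), (-21, 18)) = 66.7083
d((30, -25), (-10, -8)) = 43.4626
d((-14, -6), (16, -6)) = 30.0
d((-14, -6), (-21, 18)) = 25.0
d((-14, -6), (-10, -8)) = 4.4721
d((16, -6), (-21, 18)) = 44.1022
d((16, -6), (-10, -8)) = 26.0768
d((-21, 18), (-10, -8)) = 28.2312

Closest pair: (5, 18) and (5, 17) with distance 1.0

The closest pair is (5, 18) and (5, 17) with Euclidean distance 1.0. For 10 points, brute-force pairwise comparison is shown above. For large n, the divide-and-conquer algorithm (sort by x, recurse on halves, check the dividing strip) achieves O(n log n).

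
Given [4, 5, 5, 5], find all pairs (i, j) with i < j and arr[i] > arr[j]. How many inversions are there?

Finding inversions in [4, 5, 5, 5]:


Total inversions: 0

The array has 0 inversions. It is already sorted.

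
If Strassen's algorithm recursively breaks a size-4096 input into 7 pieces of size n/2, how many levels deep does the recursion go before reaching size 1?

For divide and conquer with division factor 2:

Problem sizes at each level:
Level 0: 4096
Level 1: 2048
Level 2: 1024
Level 3: 512
Level 4: 256
Level 5: 128
Level 6: 64
Level 7: 32
Level 8: 16
Level 9: 8
Level 10: 4
Level 11: 2
Level 12: 1

The root is level 0 and the size-1 base case is level 12 (the tree spans levels 0 through 12, i.e. 13 levels counting the root), so the depth is the number of divisions: log_2(4096) = 12

The recursion tree depth is log_2(4096) = 12. At each level, the problem size is divided by 2, so it takes 12 divisions to reduce to a base case of size 1. The algorithm makes 7 recursive calls at each level.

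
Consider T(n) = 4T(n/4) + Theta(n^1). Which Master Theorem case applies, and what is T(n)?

Master Theorem for T(n) = 4T(n/4) + O(n^1):

a = 4, b = 4, c = 1
log_b(a) = log_4(4) = 1.0000

Case 2: c = 1 = log_4(4) = 1.0000
T(n) = O(n^1 log n) = O(n log n)

For T(n) = 4T(n/4) + O(n^1): log_4(4) = 1.0000. This is Case 2 of the Master Theorem (c = log_b(a), equal work at all levels), giving O(n log n).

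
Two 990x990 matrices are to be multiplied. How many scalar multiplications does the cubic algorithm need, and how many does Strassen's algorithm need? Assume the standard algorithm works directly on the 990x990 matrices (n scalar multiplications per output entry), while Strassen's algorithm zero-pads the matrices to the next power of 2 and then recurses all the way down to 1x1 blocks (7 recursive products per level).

Matrix multiplication for 990x990 matrices:

Strassen's algorithm requires power-of-2 dimensions. Pad 990x990 to 1024x1024 (next power of 2).

Standard algorithm: 990^3 = 970299000 multiplications
Strassen's algorithm: 7^(log2(1024)) = 7^10 = 282475249 multiplications
Savings: 970299000 - 282475249 = 687823751 multiplications

Standard: 970299000 multiplications (990^3). Strassen: 282475249 multiplications (7^10, after padding to 1024x1024). Strassen reduces 8 recursive multiplications to 7 at each level.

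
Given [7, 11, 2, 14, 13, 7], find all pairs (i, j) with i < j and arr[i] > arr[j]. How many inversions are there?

Finding inversions in [7, 11, 2, 14, 13, 7]:

(0, 2): arr[0]=7 > arr[2]=2
(1, 2): arr[1]=11 > arr[2]=2
(1, 5): arr[1]=11 > arr[5]=7
(3, 4): arr[3]=14 > arr[4]=13
(3, 5): arr[3]=14 > arr[5]=7
(4, 5): arr[4]=13 > arr[5]=7

Total inversions: 6

The array has 6 inversion(s): (0,2), (1,2), (1,5), (3,4), (3,5), (4,5). Each pair (i,j) satisfies i < j and arr[i] > arr[j].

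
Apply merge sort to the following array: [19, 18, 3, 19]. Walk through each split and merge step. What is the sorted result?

Merge sort trace:

Split: [19, 18, 3, 19] -> [19, 18] and [3, 19]
  Split: [19, 18] -> [19] and [18]
  Merge: [19] + [18] -> [18, 19]
  Split: [3, 19] -> [3] and [19]
  Merge: [3] + [19] -> [3, 19]
Merge: [18, 19] + [3, 19] -> [3, 18, 19, 19]

Final sorted array: [3, 18, 19, 19]

The merge sort proceeds by recursively splitting the array and merging sorted halves.
After all merges, the sorted array is [3, 18, 19, 19].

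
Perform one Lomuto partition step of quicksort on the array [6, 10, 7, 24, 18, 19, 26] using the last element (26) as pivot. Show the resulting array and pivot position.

Lomuto partition with pivot = 26:

Initial array: [6, 10, 7, 24, 18, 19, 26]

arr[0]=6 <= 26: swap with position 0, array becomes [6, 10, 7, 24, 18, 19, 26]
arr[1]=10 <= 26: swap with position 1, array becomes [6, 10, 7, 24, 18, 19, 26]
arr[2]=7 <= 26: swap with position 2, array becomes [6, 10, 7, 24, 18, 19, 26]
arr[3]=24 <= 26: swap with position 3, array becomes [6, 10, 7, 24, 18, 19, 26]
arr[4]=18 <= 26: swap with position 4, array becomes [6, 10, 7, 24, 18, 19, 26]
arr[5]=19 <= 26: swap with position 5, array becomes [6, 10, 7, 24, 18, 19, 26]

Place pivot at position 6: [6, 10, 7, 24, 18, 19, 26]
Pivot position: 6

After partitioning with pivot 26, the array becomes [6, 10, 7, 24, 18, 19, 26]. The pivot is placed at index 6. All elements to the left of the pivot are <= 26, and all elements to the right are > 26.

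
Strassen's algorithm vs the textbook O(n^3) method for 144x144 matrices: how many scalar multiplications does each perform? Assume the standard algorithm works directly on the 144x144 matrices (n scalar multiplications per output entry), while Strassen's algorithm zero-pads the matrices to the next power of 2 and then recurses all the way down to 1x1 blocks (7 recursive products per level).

Matrix multiplication for 144x144 matrices:

Strassen's algorithm requires power-of-2 dimensions. Pad 144x144 to 256x256 (next power of 2).

Standard algorithm: 144^3 = 2985984 multiplications
Strassen's algorithm: 7^(log2(256)) = 7^8 = 5764801 multiplications
Difference: 2985984 - 5764801 = -2778817 (Strassen uses MORE here due to padding overhead — for small or just-over-power-of-2 n, padding can outweigh the per-level savings)

Standard: 2985984 multiplications (144^3). Strassen: 5764801 multiplications (7^8, after padding to 256x256). Strassen reduces 8 recursive multiplications to 7 at each level.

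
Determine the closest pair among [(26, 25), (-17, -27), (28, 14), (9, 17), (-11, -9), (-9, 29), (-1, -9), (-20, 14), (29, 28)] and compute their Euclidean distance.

Computing all pairwise distances among 9 points:

d((26, 25), (-17, -27)) = 67.4759
d((26, 25), (28, 14)) = 11.1803
d((26, 25), (9, 17)) = 18.7883
d((26, 25), (-11, -9)) = 50.2494
d((26, 25), (-9, 29)) = 35.2278
d((26, 25), (-1, -9)) = 43.4166
d((26, 25), (-20, 14)) = 47.2969
d((26, 25), (29, 28)) = 4.2426 <-- minimum
d((-17, -27), (28, 14)) = 60.8769
d((-17, -27), (9, 17)) = 51.1077
d((-17, -27), (-11, -9)) = 18.9737
d((-17, -27), (-9, 29)) = 56.5685
d((-17, -27), (-1, -9)) = 24.0832
d((-17, -27), (-20, 14)) = 41.1096
d((-17, -27), (29, 28)) = 71.7008
d((28, 14), (9, 17)) = 19.2354
d((28, 14), (-11, -9)) = 45.2769
d((28, 14), (-9, 29)) = 39.9249
d((28, 14), (-1, -9)) = 37.0135
d((28, 14), (-20, 14)) = 48.0
d((28, 14), (29, 28)) = 14.0357
d((9, 17), (-11, -9)) = 32.8024
d((9, 17), (-9, 29)) = 21.6333
d((9, 17), (-1, -9)) = 27.8568
d((9, 17), (-20, 14)) = 29.1548
d((9, 17), (29, 28)) = 22.8254
d((-11, -9), (-9, 29)) = 38.0526
d((-11, -9), (-1, -9)) = 10.0
d((-11, -9), (-20, 14)) = 24.6982
d((-11, -9), (29, 28)) = 54.4885
d((-9, 29), (-1, -9)) = 38.833
d((-9, 29), (-20, 14)) = 18.6011
d((-9, 29), (29, 28)) = 38.0132
d((-1, -9), (-20, 14)) = 29.8329
d((-1, -9), (29, 28)) = 47.634
d((-20, 14), (29, 28)) = 50.9608

Closest pair: (26, 25) and (29, 28) with distance 4.2426

The closest pair is (26, 25) and (29, 28) with Euclidean distance 4.2426. For 9 points, brute-force pairwise comparison is shown above. For large n, the divide-and-conquer algorithm (sort by x, recurse on halves, check the dividing strip) achieves O(n log n).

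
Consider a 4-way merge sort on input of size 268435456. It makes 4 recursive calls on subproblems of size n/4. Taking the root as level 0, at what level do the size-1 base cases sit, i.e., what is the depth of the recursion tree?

For divide and conquer with division factor 4:

Problem sizes at each level:
Level 0: 268435456
Level 1: 67108864
Level 2: 16777216
Level 3: 4194304
Level 4: 1048576
Level 5: 262144
Level 6: 65536
Level 7: 16384
Level 8: 4096
Level 9: 1024
Level 10: 256
Level 11: 64
Level 12: 16
Level 13: 4
Level 14: 1

The root is level 0 and the size-1 base case is level 14 (the tree spans levels 0 through 14, i.e. 15 levels counting the root), so the depth is the number of divisions: log_4(268435456) = 14

The recursion tree depth is log_4(268435456) = 14. At each level, the problem size is divided by 4, so it takes 14 divisions to reduce to a base case of size 1. The algorithm makes 4 recursive calls at each level.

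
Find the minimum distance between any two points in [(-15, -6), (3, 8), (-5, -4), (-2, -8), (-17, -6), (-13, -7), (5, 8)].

Computing all pairwise distances among 7 points:

d((-15, -6), (3, 8)) = 22.8035
d((-15, -6), (-5, -4)) = 10.198
d((-15, -6), (-2, -8)) = 13.1529
d((-15, -6), (-17, -6)) = 2.0 <-- minimum
d((-15, -6), (-13, -7)) = 2.2361
d((-15, -6), (5, 8)) = 24.4131
d((3, 8), (-5, -4)) = 14.4222
d((3, 8), (-2, -8)) = 16.7631
d((3, 8), (-17, -6)) = 24.4131
d((3, 8), (-13, -7)) = 21.9317
d((3, 8), (5, 8)) = 2.0 <-- minimum
d((-5, -4), (-2, -8)) = 5.0
d((-5, -4), (-17, -6)) = 12.1655
d((-5, -4), (-13, -7)) = 8.544
d((-5, -4), (5, 8)) = 15.6205
d((-2, -8), (-17, -6)) = 15.1327
d((-2, -8), (-13, -7)) = 11.0454
d((-2, -8), (5, 8)) = 17.4642
d((-17, -6), (-13, -7)) = 4.1231
d((-17, -6), (5, 8)) = 26.0768
d((-13, -7), (5, 8)) = 23.4307

Minimum distance: 2.0 (tie among 2 pairs: (-15, -6) and (-17, -6); (3, 8) and (5, 8))

The minimum Euclidean distance is 2.0. There is a tie: 2 pairs achieve this minimum — (-15, -6) and (-17, -6); (3, 8) and (5, 8). Any of these is a valid closest pair. For 7 points, brute-force pairwise comparison is shown above. For large n, the divide-and-conquer algorithm (sort by x, recurse on halves, check the dividing strip) achieves O(n log n).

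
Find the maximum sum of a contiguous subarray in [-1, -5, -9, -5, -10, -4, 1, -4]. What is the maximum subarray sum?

Using Kadane's algorithm on [-1, -5, -9, -5, -10, -4, 1, -4]:

Scanning through the array:
Position 1 (value -5): max_ending_here = -5, max_so_far = -1
Position 2 (value -9): max_ending_here = -9, max_so_far = -1
Position 3 (value -5): max_ending_here = -5, max_so_far = -1
Position 4 (value -10): max_ending_here = -10, max_so_far = -1
Position 5 (value -4): max_ending_here = -4, max_so_far = -1
Position 6 (value 1): max_ending_here = 1, max_so_far = 1
Position 7 (value -4): max_ending_here = -3, max_so_far = 1

Maximum subarray: [1]
Maximum sum: 1

The maximum subarray is [1] with sum 1. This subarray runs from index 6 to index 6.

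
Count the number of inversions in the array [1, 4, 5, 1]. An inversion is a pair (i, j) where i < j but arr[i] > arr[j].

Finding inversions in [1, 4, 5, 1]:

(1, 3): arr[1]=4 > arr[3]=1
(2, 3): arr[2]=5 > arr[3]=1

Total inversions: 2

The array has 2 inversion(s): (1,3), (2,3). Each pair (i,j) satisfies i < j and arr[i] > arr[j].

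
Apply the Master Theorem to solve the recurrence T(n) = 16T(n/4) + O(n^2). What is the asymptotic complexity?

Master Theorem for T(n) = 16T(n/4) + O(n^2):

a = 16, b = 4, c = 2
log_b(a) = log_4(16) = 2.0000

Case 2: c = 2 = log_4(16) = 2.0000
T(n) = O(n^2 log n) = O(n^2 log n)

For T(n) = 16T(n/4) + O(n^2): log_4(16) = 2.0000. This is Case 2 of the Master Theorem (c = log_b(a), equal work at all levels), giving O(n^2 log n).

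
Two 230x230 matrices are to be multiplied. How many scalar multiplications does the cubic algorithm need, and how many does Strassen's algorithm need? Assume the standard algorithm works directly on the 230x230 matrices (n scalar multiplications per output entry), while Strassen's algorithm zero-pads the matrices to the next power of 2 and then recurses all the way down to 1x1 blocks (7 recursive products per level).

Matrix multiplication for 230x230 matrices:

Strassen's algorithm requires power-of-2 dimensions. Pad 230x230 to 256x256 (next power of 2).

Standard algorithm: 230^3 = 12167000 multiplications
Strassen's algorithm: 7^(log2(256)) = 7^8 = 5764801 multiplications
Savings: 12167000 - 5764801 = 6402199 multiplications

Standard: 12167000 multiplications (230^3). Strassen: 5764801 multiplications (7^8, after padding to 256x256). Strassen reduces 8 recursive multiplications to 7 at each level.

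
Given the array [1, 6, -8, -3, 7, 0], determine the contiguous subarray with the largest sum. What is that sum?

Using Kadane's algorithm on [1, 6, -8, -3, 7, 0]:

Scanning through the array:
Position 1 (value 6): max_ending_here = 7, max_so_far = 7
Position 2 (value -8): max_ending_here = -1, max_so_far = 7
Position 3 (value -3): max_ending_here = -3, max_so_far = 7
Position 4 (value 7): max_ending_here = 7, max_so_far = 7
Position 5 (value 0): max_ending_here = 7, max_so_far = 7

Maximum subarray: [1, 6]
Maximum sum: 7

The maximum subarray is [1, 6] with sum 7. This subarray runs from index 0 to index 1.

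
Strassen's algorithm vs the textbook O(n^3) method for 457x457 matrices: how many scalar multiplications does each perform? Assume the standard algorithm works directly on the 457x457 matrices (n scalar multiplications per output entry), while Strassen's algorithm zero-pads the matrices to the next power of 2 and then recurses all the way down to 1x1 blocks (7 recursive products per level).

Matrix multiplication for 457x457 matrices:

Strassen's algorithm requires power-of-2 dimensions. Pad 457x457 to 512x512 (next power of 2).

Standard algorithm: 457^3 = 95443993 multiplications
Strassen's algorithm: 7^(log2(512)) = 7^9 = 40353607 multiplications
Savings: 95443993 - 40353607 = 55090386 multiplications

Standard: 95443993 multiplications (457^3). Strassen: 40353607 multiplications (7^9, after padding to 512x512). Strassen reduces 8 recursive multiplications to 7 at each level.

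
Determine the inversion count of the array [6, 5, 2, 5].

Finding inversions in [6, 5, 2, 5]:

(0, 1): arr[0]=6 > arr[1]=5
(0, 2): arr[0]=6 > arr[2]=2
(0, 3): arr[0]=6 > arr[3]=5
(1, 2): arr[1]=5 > arr[2]=2

Total inversions: 4

The array has 4 inversion(s): (0,1), (0,2), (0,3), (1,2). Each pair (i,j) satisfies i < j and arr[i] > arr[j].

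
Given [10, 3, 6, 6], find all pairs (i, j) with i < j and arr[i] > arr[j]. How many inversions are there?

Finding inversions in [10, 3, 6, 6]:

(0, 1): arr[0]=10 > arr[1]=3
(0, 2): arr[0]=10 > arr[2]=6
(0, 3): arr[0]=10 > arr[3]=6

Total inversions: 3

The array has 3 inversion(s): (0,1), (0,2), (0,3). Each pair (i,j) satisfies i < j and arr[i] > arr[j].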